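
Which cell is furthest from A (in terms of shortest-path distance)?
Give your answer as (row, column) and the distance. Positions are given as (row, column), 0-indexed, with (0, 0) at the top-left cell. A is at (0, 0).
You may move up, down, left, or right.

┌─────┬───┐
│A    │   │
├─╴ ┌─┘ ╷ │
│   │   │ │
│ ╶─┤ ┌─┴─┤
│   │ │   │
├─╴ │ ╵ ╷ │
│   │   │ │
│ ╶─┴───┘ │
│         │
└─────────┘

Computing BFS distances from A to all cells:
Furthest cell: (1, 4)
Distance: 23 steps

Path from A to the furthest cell:

┌─────┬───┐
│A ↓  │↱ ↓│
├─╴ ┌─┘ ╷ │
│↓ ↲│↱ ↑│B│
│ ╶─┤ ┌─┴─┤
│↳ ↓│↑│↓ ↰│
├─╴ │ ╵ ╷ │
│↓ ↲│↑ ↲│↑│
│ ╶─┴───┘ │
│↳ → → → ↑│
└─────────┘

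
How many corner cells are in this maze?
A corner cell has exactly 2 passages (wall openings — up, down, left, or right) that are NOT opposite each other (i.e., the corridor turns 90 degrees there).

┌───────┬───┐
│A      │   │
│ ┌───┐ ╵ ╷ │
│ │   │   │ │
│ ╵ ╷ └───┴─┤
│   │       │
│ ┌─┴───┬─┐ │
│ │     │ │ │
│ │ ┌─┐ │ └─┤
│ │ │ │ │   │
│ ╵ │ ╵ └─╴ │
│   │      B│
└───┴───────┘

Counting corner cells (2 non-opposite passages):
Total corners: 19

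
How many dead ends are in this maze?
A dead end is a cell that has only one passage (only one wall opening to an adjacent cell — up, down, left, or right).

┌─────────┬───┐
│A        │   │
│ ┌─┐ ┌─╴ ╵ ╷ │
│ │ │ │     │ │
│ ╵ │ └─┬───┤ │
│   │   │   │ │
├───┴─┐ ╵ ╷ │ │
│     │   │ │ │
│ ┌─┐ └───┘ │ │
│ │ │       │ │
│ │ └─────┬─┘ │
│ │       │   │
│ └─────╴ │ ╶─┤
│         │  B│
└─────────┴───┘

Checking each cell for number of passages:

Dead ends found at positions:
  (1, 1)
  (1, 3)
  (4, 1)
  (6, 6)
Total dead ends: 4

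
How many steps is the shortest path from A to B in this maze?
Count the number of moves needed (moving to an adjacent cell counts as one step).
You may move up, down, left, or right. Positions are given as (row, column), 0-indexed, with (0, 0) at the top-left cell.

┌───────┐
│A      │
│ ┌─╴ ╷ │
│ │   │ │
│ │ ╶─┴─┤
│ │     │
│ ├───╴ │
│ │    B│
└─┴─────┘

Using BFS to find shortest path:
Start: (0, 0), End: (3, 3)
Path found:
(0,0) → (0,1) → (0,2) → (1,2) → (1,1) → (2,1) → (2,2) → (2,3) → (3,3)
Number of steps: 8

Solution:

┌───────┐
│A → ↓  │
│ ┌─╴ ╷ │
│ │↓ ↲│ │
│ │ ╶─┴─┤
│ │↳ → ↓│
│ ├───╴ │
│ │    B│
└─┴─────┘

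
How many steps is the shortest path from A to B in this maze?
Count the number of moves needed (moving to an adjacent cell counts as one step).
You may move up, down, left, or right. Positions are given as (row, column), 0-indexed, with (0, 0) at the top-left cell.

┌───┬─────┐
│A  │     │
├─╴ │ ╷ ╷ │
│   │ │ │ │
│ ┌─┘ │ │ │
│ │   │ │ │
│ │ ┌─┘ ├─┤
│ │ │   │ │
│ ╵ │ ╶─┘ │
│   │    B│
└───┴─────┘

Using BFS to find shortest path:
Start: (0, 0), End: (4, 4)
Path found:
(0,0) → (0,1) → (1,1) → (1,0) → (2,0) → (3,0) → (4,0) → (4,1) → (3,1) → (2,1) → (2,2) → (1,2) → (0,2) → (0,3) → (1,3) → (2,3) → (3,3) → (3,2) → (4,2) → (4,3) → (4,4)
Number of steps: 20

Solution:

┌───┬─────┐
│A ↓│↱ ↓  │
├─╴ │ ╷ ╷ │
│↓ ↲│↑│↓│ │
│ ┌─┘ │ │ │
│↓│↱ ↑│↓│ │
│ │ ┌─┘ ├─┤
│↓│↑│↓ ↲│ │
│ ╵ │ ╶─┘ │
│↳ ↑│↳ → B│
└───┴─────┘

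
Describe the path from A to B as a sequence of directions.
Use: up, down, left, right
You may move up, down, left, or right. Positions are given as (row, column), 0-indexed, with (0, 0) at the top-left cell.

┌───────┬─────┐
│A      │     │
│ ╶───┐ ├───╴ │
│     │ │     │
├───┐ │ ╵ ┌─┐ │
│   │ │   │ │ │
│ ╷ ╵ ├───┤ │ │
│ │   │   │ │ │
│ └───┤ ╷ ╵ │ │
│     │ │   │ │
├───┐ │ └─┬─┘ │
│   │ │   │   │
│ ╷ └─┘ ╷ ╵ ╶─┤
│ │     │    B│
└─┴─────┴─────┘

Finding the path and converting it to directions:
Path through cells: (0,0) → (0,1) → (0,2) → (0,3) → (1,3) → (2,3) → (2,4) → (1,4) → (1,5) → (1,6) → (2,6) → (3,6) → (4,6) → (5,6) → (5,5) → (6,5) → (6,6)
Directions: right, right, right, down, down, right, up, right, right, down, down, down, down, left, down, right

Solution:

┌───────┬─────┐
│A → → ↓│     │
│ ╶───┐ ├───╴ │
│     │↓│↱ → ↓│
├───┐ │ ╵ ┌─┐ │
│   │ │↳ ↑│ │↓│
│ ╷ ╵ ├───┤ │ │
│ │   │   │ │↓│
│ └───┤ ╷ ╵ │ │
│     │ │   │↓│
├───┐ │ └─┬─┘ │
│   │ │   │↓ ↲│
│ ╷ └─┘ ╷ ╵ ╶─┤
│ │     │  ↳ B│
└─┴─────┴─────┘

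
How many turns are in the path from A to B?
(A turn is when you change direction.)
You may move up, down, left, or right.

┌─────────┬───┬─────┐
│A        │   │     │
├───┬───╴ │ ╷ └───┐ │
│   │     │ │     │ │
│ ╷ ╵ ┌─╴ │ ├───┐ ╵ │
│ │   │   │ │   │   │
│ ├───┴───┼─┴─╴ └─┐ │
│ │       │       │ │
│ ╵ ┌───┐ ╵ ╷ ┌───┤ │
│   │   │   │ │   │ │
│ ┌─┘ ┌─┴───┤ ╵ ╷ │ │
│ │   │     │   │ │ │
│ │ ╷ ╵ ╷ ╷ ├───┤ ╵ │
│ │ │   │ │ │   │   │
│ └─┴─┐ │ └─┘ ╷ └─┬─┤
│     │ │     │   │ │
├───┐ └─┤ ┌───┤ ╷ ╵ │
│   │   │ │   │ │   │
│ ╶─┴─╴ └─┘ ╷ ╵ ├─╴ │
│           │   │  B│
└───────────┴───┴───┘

Directions: right, right, right, right, down, left, left, down, left, up, left, down, down, down, down, down, down, right, right, down, right, down, right, right, up, right, down, right, up, up, right, down, right, down
Number of turns: 21

Solution:

┌─────────┬───┬─────┐
│A → → → ↓│   │     │
├───┬───╴ │ ╷ └───┐ │
│↓ ↰│↓ ← ↲│ │     │ │
│ ╷ ╵ ┌─╴ │ ├───┐ ╵ │
│↓│↑ ↲│   │ │   │   │
│ ├───┴───┼─┴─╴ └─┐ │
│↓│       │       │ │
│ ╵ ┌───┐ ╵ ╷ ┌───┤ │
│↓  │   │   │ │   │ │
│ ┌─┘ ┌─┴───┤ ╵ ╷ │ │
│↓│   │     │   │ │ │
│ │ ╷ ╵ ╷ ╷ ├───┤ ╵ │
│↓│ │   │ │ │   │   │
│ └─┴─┐ │ └─┘ ╷ └─┬─┤
│↳ → ↓│ │     │↱ ↓│ │
├───┐ └─┤ ┌───┤ ╷ ╵ │
│   │↳ ↓│ │↱ ↓│↑│↳ ↓│
│ ╶─┴─╴ └─┘ ╷ ╵ ├─╴ │
│      ↳ → ↑│↳ ↑│  B│
└───────────┴───┴───┘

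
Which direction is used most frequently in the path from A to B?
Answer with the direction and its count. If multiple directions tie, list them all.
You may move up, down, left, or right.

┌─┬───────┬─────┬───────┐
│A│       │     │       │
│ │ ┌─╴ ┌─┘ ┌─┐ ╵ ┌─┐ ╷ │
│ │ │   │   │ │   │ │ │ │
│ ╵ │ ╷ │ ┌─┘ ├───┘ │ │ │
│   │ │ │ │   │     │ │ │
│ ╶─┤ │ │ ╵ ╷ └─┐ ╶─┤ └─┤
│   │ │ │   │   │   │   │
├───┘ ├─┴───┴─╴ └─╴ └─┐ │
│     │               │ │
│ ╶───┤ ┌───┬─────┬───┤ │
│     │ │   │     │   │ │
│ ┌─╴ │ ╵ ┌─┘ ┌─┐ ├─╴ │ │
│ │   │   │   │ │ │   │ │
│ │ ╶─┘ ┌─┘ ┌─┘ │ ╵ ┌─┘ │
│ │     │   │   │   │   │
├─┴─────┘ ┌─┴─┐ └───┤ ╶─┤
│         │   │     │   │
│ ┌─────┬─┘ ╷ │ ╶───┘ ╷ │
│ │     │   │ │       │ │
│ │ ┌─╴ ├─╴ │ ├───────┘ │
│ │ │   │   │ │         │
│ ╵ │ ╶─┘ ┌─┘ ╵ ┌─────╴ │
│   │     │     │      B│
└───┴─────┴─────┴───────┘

Directions: down, down, right, up, up, right, right, down, left, down, down, down, left, left, down, right, right, down, left, down, right, right, up, up, up, right, right, right, right, up, left, up, left, down, left, up, up, right, up, right, right, down, right, up, right, right, down, down, down, right, down, down, down, down, left, down, right, down, down, down
Counts: {'down': 22, 'right': 19, 'up': 11, 'left': 8}
Most common: down (22 times)

Solution:

┌─┬───────┬─────┬───────┐
│A│↱ → ↓  │↱ → ↓│↱ → ↓  │
│ │ ┌─╴ ┌─┘ ┌─┐ ╵ ┌─┐ ╷ │
│↓│↑│↓ ↲│↱ ↑│ │↳ ↑│ │↓│ │
│ ╵ │ ╷ │ ┌─┘ ├───┘ │ │ │
│↳ ↑│↓│ │↑│↓ ↰│     │↓│ │
│ ╶─┤ │ │ ╵ ╷ └─┐ ╶─┤ └─┤
│   │↓│ │↑ ↲│↑ ↰│   │↳ ↓│
├───┘ ├─┴───┴─╴ └─╴ └─┐ │
│↓ ← ↲│↱ → → → ↑      │↓│
│ ╶───┤ ┌───┬─────┬───┤ │
│↳ → ↓│↑│   │     │   │↓│
│ ┌─╴ │ ╵ ┌─┘ ┌─┐ ├─╴ │ │
│ │↓ ↲│↑  │   │ │ │   │↓│
│ │ ╶─┘ ┌─┘ ┌─┘ │ ╵ ┌─┘ │
│ │↳ → ↑│   │   │   │↓ ↲│
├─┴─────┘ ┌─┴─┐ └───┤ ╶─┤
│         │   │     │↳ ↓│
│ ┌─────┬─┘ ╷ │ ╶───┘ ╷ │
│ │     │   │ │       │↓│
│ │ ┌─╴ ├─╴ │ ├───────┘ │
│ │ │   │   │ │        ↓│
│ ╵ │ ╶─┘ ┌─┘ ╵ ┌─────╴ │
│   │     │     │      B│
└───┴─────┴─────┴───────┘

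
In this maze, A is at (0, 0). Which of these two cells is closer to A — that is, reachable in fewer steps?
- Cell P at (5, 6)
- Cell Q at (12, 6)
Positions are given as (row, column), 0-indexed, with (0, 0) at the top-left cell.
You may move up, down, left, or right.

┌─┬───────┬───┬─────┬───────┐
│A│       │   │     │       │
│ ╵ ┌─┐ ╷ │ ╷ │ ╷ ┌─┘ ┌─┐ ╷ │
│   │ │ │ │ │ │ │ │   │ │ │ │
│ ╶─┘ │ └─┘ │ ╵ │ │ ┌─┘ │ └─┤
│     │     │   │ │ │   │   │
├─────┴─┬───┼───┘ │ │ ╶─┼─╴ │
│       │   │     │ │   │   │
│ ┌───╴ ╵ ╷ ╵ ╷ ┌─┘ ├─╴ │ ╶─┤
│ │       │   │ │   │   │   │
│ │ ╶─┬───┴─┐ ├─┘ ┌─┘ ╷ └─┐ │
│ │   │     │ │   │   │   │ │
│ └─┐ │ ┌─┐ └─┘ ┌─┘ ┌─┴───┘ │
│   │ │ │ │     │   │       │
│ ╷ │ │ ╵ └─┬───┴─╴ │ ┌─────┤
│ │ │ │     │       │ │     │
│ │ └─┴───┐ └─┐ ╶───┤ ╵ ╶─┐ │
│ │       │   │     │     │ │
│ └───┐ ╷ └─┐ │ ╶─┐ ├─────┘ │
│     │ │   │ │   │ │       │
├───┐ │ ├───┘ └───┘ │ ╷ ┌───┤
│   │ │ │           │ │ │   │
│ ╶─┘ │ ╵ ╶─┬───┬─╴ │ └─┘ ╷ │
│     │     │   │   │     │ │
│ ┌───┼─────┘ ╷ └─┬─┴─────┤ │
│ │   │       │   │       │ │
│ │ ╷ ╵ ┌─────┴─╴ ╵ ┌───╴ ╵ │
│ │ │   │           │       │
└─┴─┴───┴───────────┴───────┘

Shortest path A → P at (5, 6): 25 steps
Shortest path A → Q at (12, 6): 116 steps

P is closer (25 steps vs 116 steps).

Path to P:

┌─┬───────┬───┬─────┬───────┐
│A│↱ → ↓  │↱ ↓│↱ ↓  │       │
│ ╵ ┌─┐ ╷ │ ╷ │ ╷ ┌─┘ ┌─┐ ╷ │
│↳ ↑│ │↓│ │↑│↓│↑│↓│   │ │ │ │
│ ╶─┘ │ └─┘ │ ╵ │ │ ┌─┘ │ └─┤
│     │↳ → ↑│↳ ↑│↓│ │   │   │
├─────┴─┬───┼───┘ │ │ ╶─┼─╴ │
│       │   │↓ ← ↲│ │   │   │
│ ┌───╴ ╵ ╷ ╵ ╷ ┌─┘ ├─╴ │ ╶─┤
│ │       │  ↓│ │   │   │   │
│ │ ╶─┬───┴─┐ ├─┘ ┌─┘ ╷ └─┐ │
│ │   │     │P│   │   │   │ │
│ └─┐ │ ┌─┐ └─┘ ┌─┘ ┌─┴───┘ │
│   │ │ │ │     │   │       │
│ ╷ │ │ ╵ └─┬───┴─╴ │ ┌─────┤
│ │ │ │     │       │ │     │
│ │ └─┴───┐ └─┐ ╶───┤ ╵ ╶─┐ │
│ │       │   │     │     │ │
│ └───┐ ╷ └─┐ │ ╶─┐ ├─────┘ │
│     │ │   │ │   │ │       │
├───┐ │ ├───┘ └───┘ │ ╷ ┌───┤
│   │ │ │           │ │ │   │
│ ╶─┘ │ ╵ ╶─┬───┬─╴ │ └─┘ ╷ │
│     │     │   │   │     │ │
│ ┌───┼─────┘ ╷ └─┬─┴─────┤ │
│ │   │       │   │       │ │
│ │ ╷ ╵ ┌─────┴─╴ ╵ ┌───╴ ╵ │
│ │ │   │           │       │
└─┴─┴───┴───────────┴───────┘

Path to Q:

┌─┬───────┬───┬─────┬───────┐
│A│↱ → ↓  │↱ ↓│↱ ↓  │↱ → ↓  │
│ ╵ ┌─┐ ╷ │ ╷ │ ╷ ┌─┘ ┌─┐ ╷ │
│↳ ↑│ │↓│ │↑│↓│↑│↓│↱ ↑│ │↓│ │
│ ╶─┘ │ └─┘ │ ╵ │ │ ┌─┘ │ └─┤
│     │↳ → ↑│↳ ↑│↓│↑│   │↳ ↓│
├─────┴─┬───┼───┘ │ │ ╶─┼─╴ │
│↓ ← ← ↰│↓ ↰│↓ ← ↲│↑│   │↓ ↲│
│ ┌───╴ ╵ ╷ ╵ ╷ ┌─┘ ├─╴ │ ╶─┤
│↓│    ↑ ↲│↑ ↲│ │↱ ↑│   │↳ ↓│
│ │ ╶─┬───┴─┐ ├─┘ ┌─┘ ╷ └─┐ │
│↓│   │↱ → ↓│ │↱ ↑│   │   │↓│
│ └─┐ │ ┌─┐ └─┘ ┌─┘ ┌─┴───┘ │
│↳ ↓│ │↑│ │↳ → ↑│   │↓ ← ← ↲│
│ ╷ │ │ ╵ └─┬───┴─╴ │ ┌─────┤
│ │↓│ │↑ ← ↰│       │↓│↱ → ↓│
│ │ └─┴───┐ └─┐ ╶───┤ ╵ ╶─┐ │
│ │↳ → ↓  │↑ ↰│     │↳ ↑  │↓│
│ └───┐ ╷ └─┐ │ ╶─┐ ├─────┘ │
│     │↓│   │↑│   │ │↓ ← ← ↲│
├───┐ │ ├───┘ └───┘ │ ╷ ┌───┤
│   │ │↓│↱ → ↑      │↓│ │↱ ↓│
│ ╶─┘ │ ╵ ╶─┬───┬─╴ │ └─┘ ╷ │
│     │↳ ↑  │↓ ↰│   │↳ → ↑│↓│
│ ┌───┼─────┘ ╷ └─┬─┴─────┤ │
│ │   │      Q│↑ ↰│↓ ← ← ↰│↓│
│ │ ╷ ╵ ┌─────┴─╴ ╵ ┌───╴ ╵ │
│ │ │   │        ↑ ↲│    ↑ ↲│
└─┴─┴───┴───────────┴───────┘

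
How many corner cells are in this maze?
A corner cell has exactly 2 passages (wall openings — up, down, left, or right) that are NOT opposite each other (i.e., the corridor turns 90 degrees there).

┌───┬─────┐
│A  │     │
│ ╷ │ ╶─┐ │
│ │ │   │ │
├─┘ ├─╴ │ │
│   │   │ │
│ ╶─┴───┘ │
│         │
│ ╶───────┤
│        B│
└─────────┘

Counting corner cells (2 non-opposite passages):
Total corners: 11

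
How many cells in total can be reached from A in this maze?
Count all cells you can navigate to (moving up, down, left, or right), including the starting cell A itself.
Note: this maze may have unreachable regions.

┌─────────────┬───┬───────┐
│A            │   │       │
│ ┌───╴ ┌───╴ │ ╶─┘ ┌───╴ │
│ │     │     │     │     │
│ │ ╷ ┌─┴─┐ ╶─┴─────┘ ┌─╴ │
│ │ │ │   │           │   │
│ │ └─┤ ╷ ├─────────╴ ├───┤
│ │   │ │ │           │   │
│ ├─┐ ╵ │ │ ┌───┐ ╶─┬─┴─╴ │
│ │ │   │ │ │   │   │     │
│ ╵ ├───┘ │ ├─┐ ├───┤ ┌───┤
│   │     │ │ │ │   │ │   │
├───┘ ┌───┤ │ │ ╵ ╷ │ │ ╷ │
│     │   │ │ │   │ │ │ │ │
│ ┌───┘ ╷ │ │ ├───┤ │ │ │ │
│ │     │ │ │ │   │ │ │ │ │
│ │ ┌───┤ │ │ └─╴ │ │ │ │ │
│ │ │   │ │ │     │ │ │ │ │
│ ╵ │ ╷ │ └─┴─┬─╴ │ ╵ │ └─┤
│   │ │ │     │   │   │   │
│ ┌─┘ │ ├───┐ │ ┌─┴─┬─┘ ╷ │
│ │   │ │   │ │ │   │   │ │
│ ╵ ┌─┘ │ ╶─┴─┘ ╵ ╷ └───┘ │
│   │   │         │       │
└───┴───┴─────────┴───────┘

Using BFS/flood-fill to find all reachable cells from A:
Maze size: 12 × 13 = 156 total cells
58 cell(s) are walled off and cannot be reached from A.
Reachable cells: 98

Reachable region (· marks reachable cells):

┌─────────────┬───┬───────┐
│A · · · · · ·│· ·│· · · ·│
│ ┌───╴ ┌───╴ │ ╶─┘ ┌───╴ │
│·│· · ·│· · ·│· · ·│· · ·│
│ │ ╷ ┌─┴─┐ ╶─┴─────┘ ┌─╴ │
│·│·│·│· ·│· · · · · ·│· ·│
│ │ └─┤ ╷ ├─────────╴ ├───┤
│·│· ·│·│·│· · · · · ·│   │
│ ├─┐ ╵ │ │ ┌───┐ ╶─┬─┴─╴ │
│·│·│· ·│·│·│   │· ·│     │
│ ╵ ├───┘ │ ├─┐ ├───┤ ┌───┤
│· ·│· · ·│·│ │ │   │ │   │
├───┘ ┌───┤ │ │ ╵ ╷ │ │ ╷ │
│· · ·│· ·│·│ │   │ │ │ │ │
│ ┌───┘ ╷ │ │ ├───┤ │ │ │ │
│·│· · ·│·│·│ │   │ │ │ │ │
│ │ ┌───┤ │ │ └─╴ │ │ │ │ │
│·│·│· ·│·│·│     │ │ │ │ │
│ ╵ │ ╷ │ └─┴─┬─╴ │ ╵ │ └─┤
│· ·│·│·│· · ·│   │   │   │
│ ┌─┘ │ ├───┐ │ ┌─┴─┬─┘ ╷ │
│·│· ·│·│   │·│ │   │   │ │
│ ╵ ┌─┘ │ ╶─┴─┘ ╵ ╷ └───┘ │
│· ·│· ·│         │       │
└───┴───┴─────────┴───────┘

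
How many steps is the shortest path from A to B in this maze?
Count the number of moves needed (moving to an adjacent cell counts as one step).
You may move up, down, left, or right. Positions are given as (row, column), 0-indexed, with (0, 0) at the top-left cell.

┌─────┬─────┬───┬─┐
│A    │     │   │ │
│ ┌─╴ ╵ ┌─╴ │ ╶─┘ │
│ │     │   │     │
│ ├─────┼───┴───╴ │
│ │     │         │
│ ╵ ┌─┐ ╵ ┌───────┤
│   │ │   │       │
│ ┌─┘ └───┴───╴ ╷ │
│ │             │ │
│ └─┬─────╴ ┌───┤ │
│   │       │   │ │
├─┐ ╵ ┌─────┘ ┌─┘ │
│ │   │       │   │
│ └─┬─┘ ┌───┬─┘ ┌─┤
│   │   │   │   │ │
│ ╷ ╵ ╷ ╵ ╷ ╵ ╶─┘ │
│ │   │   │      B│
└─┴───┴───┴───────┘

Using BFS to find shortest path:
Start: (0, 0), End: (8, 8)
Path found:
(0,0) → (1,0) → (2,0) → (3,0) → (4,0) → (5,0) → (5,1) → (6,1) → (6,2) → (5,2) → (5,3) → (5,4) → (5,5) → (4,5) → (4,6) → (4,7) → (3,7) → (3,8) → (4,8) → (5,8) → (6,8) → (6,7) → (7,7) → (7,6) → (8,6) → (8,7) → (8,8)
Number of steps: 26

Solution:

┌─────┬─────┬───┬─┐
│A    │     │   │ │
│ ┌─╴ ╵ ┌─╴ │ ╶─┘ │
│↓│     │   │     │
│ ├─────┼───┴───╴ │
│↓│     │         │
│ ╵ ┌─┐ ╵ ┌───────┤
│↓  │ │   │    ↱ ↓│
│ ┌─┘ └───┴───╴ ╷ │
│↓│        ↱ → ↑│↓│
│ └─┬─────╴ ┌───┤ │
│↳ ↓│↱ → → ↑│   │↓│
├─┐ ╵ ┌─────┘ ┌─┘ │
│ │↳ ↑│       │↓ ↲│
│ └─┬─┘ ┌───┬─┘ ┌─┤
│   │   │   │↓ ↲│ │
│ ╷ ╵ ╷ ╵ ╷ ╵ ╶─┘ │
│ │   │   │  ↳ → B│
└─┴───┴───┴───────┘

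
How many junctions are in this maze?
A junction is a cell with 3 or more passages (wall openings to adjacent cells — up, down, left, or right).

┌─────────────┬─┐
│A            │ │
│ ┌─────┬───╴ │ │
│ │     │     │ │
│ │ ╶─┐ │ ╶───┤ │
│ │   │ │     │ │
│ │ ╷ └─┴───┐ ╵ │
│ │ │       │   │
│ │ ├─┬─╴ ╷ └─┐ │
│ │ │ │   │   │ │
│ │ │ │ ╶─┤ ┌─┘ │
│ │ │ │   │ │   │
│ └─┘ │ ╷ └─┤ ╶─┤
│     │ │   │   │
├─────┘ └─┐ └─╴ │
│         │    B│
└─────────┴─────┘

Checking each cell for number of passages:

Junctions found (3+ passages):
  (2, 1): 3 passages
  (3, 4): 3 passages
  (3, 7): 3 passages
  (4, 5): 3 passages
  (5, 3): 3 passages
  (7, 3): 3 passages
Total junctions: 6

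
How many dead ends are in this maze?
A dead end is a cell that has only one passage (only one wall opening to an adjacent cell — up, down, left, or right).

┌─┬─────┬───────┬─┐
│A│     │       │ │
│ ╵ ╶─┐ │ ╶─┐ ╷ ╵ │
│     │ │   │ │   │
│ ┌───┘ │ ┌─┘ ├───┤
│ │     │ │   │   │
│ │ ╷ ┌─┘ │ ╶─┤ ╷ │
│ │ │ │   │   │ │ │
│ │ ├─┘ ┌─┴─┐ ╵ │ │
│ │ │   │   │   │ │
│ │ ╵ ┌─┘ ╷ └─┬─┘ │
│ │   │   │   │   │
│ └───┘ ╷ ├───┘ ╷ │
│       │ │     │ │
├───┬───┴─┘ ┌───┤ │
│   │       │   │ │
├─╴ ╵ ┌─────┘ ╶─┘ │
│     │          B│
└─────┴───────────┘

Checking each cell for number of passages:

Dead ends found at positions:
  (0, 0)
  (0, 8)
  (1, 2)
  (1, 5)
  (3, 2)
  (5, 6)
  (6, 4)
  (7, 0)
  (7, 7)
  (8, 0)
  (8, 3)
Total dead ends: 11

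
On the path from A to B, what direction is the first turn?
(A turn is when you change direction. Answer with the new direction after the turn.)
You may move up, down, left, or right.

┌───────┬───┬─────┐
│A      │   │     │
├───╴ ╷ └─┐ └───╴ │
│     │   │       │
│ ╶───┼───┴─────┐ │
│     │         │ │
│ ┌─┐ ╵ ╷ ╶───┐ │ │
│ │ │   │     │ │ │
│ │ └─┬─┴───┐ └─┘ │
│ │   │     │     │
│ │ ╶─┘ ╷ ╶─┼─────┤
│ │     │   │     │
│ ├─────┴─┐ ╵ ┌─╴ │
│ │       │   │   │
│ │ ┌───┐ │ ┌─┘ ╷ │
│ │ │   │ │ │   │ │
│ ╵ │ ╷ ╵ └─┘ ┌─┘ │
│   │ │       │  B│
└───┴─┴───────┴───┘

Directions: right, right, down, left, left, down, down, down, down, down, down, down, right, up, up, right, right, right, down, down, right, right, up, right, up, right, down, down
First turn direction: down

Solution:

┌───────┬───┬─────┐
│A → ↓  │   │     │
├───╴ ╷ └─┐ └───╴ │
│↓ ← ↲│   │       │
│ ╶───┼───┴─────┐ │
│↓    │         │ │
│ ┌─┐ ╵ ╷ ╶───┐ │ │
│↓│ │   │     │ │ │
│ │ └─┬─┴───┐ └─┘ │
│↓│   │     │     │
│ │ ╶─┘ ╷ ╶─┼─────┤
│↓│     │   │     │
│ ├─────┴─┐ ╵ ┌─╴ │
│↓│↱ → → ↓│   │↱ ↓│
│ │ ┌───┐ │ ┌─┘ ╷ │
│↓│↑│   │↓│ │↱ ↑│↓│
│ ╵ │ ╷ ╵ └─┘ ┌─┘ │
│↳ ↑│ │  ↳ → ↑│  B│
└───┴─┴───────┴───┘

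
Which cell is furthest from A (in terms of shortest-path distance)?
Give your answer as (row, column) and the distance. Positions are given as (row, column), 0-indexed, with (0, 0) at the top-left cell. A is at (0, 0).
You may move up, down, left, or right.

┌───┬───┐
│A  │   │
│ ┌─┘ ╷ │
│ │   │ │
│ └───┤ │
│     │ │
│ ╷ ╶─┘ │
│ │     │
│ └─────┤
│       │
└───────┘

Computing BFS distances from A to all cells:
Furthest cell: (1, 1)
Distance: 12 steps

Path from A to the furthest cell:

┌───┬───┐
│A  │↓ ↰│
│ ┌─┘ ╷ │
│↓│B ↲│↑│
│ └───┤ │
│↳ ↓  │↑│
│ ╷ ╶─┘ │
│ │↳ → ↑│
│ └─────┤
│       │
└───────┘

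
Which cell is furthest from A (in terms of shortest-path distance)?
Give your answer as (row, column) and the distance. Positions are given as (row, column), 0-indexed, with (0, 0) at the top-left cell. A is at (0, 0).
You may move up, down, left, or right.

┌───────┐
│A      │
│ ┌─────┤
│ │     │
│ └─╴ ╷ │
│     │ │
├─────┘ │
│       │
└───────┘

Computing BFS distances from A to all cells:
Furthest cell: (3, 0)
Distance: 11 steps

Path from A to the furthest cell:

┌───────┐
│A      │
│ ┌─────┤
│↓│  ↱ ↓│
│ └─╴ ╷ │
│↳ → ↑│↓│
├─────┘ │
│B ← ← ↲│
└───────┘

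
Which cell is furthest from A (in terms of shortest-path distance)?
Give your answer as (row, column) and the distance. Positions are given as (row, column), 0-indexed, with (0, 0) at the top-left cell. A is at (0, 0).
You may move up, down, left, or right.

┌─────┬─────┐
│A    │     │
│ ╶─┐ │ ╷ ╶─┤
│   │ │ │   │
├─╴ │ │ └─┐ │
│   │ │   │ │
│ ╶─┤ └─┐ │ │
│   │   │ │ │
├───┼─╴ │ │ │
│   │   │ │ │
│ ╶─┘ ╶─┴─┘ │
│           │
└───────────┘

Computing BFS distances from A to all cells:
Furthest cell: (4, 4)
Distance: 24 steps

Path from A to the furthest cell:

┌─────┬─────┐
│A → ↓│↓ ↰  │
│ ╶─┐ │ ╷ ╶─┤
│   │↓│↓│↑ ↰│
├─╴ │ │ └─┐ │
│   │↓│↳ ↓│↑│
│ ╶─┤ └─┐ │ │
│   │↳ ↓│↓│↑│
├───┼─╴ │ │ │
│   │↓ ↲│B│↑│
│ ╶─┘ ╶─┴─┘ │
│    ↳ → → ↑│
└───────────┘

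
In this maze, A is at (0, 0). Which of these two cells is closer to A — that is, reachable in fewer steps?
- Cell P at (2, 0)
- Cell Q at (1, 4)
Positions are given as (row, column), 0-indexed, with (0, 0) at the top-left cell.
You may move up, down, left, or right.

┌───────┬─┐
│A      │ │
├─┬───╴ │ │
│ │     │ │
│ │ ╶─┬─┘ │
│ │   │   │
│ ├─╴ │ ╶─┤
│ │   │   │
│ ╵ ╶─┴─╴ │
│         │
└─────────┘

Shortest path A → P at (2, 0): 14 steps
Shortest path A → Q at (1, 4): 19 steps

P is closer (14 steps vs 19 steps).

Path to P:

┌───────┬─┐
│A → → ↓│ │
├─┬───╴ │ │
│ │↓ ← ↲│ │
│ │ ╶─┬─┘ │
│P│↳ ↓│   │
│ ├─╴ │ ╶─┤
│↑│↓ ↲│   │
│ ╵ ╶─┴─╴ │
│↑ ↲      │
└─────────┘

Path to Q:

┌───────┬─┐
│A → → ↓│ │
├─┬───╴ │ │
│ │↓ ← ↲│Q│
│ │ ╶─┬─┘ │
│ │↳ ↓│↱ ↑│
│ ├─╴ │ ╶─┤
│ │↓ ↲│↑ ↰│
│ ╵ ╶─┴─╴ │
│  ↳ → → ↑│
└─────────┘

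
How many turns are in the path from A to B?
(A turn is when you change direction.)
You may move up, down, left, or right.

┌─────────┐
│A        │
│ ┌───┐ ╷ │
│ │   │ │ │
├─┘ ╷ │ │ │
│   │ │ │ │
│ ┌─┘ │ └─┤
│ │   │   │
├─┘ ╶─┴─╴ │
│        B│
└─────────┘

Directions: right, right, right, down, down, down, right, down
Number of turns: 3

Solution:

┌─────────┐
│A → → ↓  │
│ ┌───┐ ╷ │
│ │   │↓│ │
├─┘ ╷ │ │ │
│   │ │↓│ │
│ ┌─┘ │ └─┤
│ │   │↳ ↓│
├─┘ ╶─┴─╴ │
│        B│
└─────────┘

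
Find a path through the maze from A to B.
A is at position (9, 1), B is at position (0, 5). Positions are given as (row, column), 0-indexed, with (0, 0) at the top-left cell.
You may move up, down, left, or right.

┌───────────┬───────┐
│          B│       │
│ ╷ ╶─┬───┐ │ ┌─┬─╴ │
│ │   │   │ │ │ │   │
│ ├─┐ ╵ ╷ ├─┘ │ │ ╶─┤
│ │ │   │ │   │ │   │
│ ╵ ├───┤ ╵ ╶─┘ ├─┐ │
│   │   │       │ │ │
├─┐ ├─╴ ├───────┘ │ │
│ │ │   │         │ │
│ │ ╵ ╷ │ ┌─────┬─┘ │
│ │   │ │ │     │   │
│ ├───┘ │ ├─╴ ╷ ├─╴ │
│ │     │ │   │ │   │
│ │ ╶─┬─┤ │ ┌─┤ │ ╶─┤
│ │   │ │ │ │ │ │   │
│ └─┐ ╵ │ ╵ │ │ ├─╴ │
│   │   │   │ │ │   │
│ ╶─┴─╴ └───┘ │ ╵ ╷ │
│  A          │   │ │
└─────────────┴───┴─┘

Finding the shortest path from (9, 1) to (0, 5):
Path length: 25 steps
Directions: right → right → up → left → up → left → up → right → right → up → up → left → down → left → up → up → left → up → up → up → right → right → right → right → right

Solution:

┌───────────┬───────┐
│↱ → → → → B│       │
│ ╷ ╶─┬───┐ │ ┌─┬─╴ │
│↑│   │   │ │ │ │   │
│ ├─┐ ╵ ╷ ├─┘ │ │ ╶─┤
│↑│ │   │ │   │ │   │
│ ╵ ├───┤ ╵ ╶─┘ ├─┐ │
│↑ ↰│   │       │ │ │
├─┐ ├─╴ ├───────┘ │ │
│ │↑│↓ ↰│         │ │
│ │ ╵ ╷ │ ┌─────┬─┘ │
│ │↑ ↲│↑│ │     │   │
│ ├───┘ │ ├─╴ ╷ ├─╴ │
│ │↱ → ↑│ │   │ │   │
│ │ ╶─┬─┤ │ ┌─┤ │ ╶─┤
│ │↑ ↰│ │ │ │ │ │   │
│ └─┐ ╵ │ ╵ │ │ ├─╴ │
│   │↑ ↰│   │ │ │   │
│ ╶─┴─╴ └───┘ │ ╵ ╷ │
│  A → ↑      │   │ │
└─────────────┴───┴─┘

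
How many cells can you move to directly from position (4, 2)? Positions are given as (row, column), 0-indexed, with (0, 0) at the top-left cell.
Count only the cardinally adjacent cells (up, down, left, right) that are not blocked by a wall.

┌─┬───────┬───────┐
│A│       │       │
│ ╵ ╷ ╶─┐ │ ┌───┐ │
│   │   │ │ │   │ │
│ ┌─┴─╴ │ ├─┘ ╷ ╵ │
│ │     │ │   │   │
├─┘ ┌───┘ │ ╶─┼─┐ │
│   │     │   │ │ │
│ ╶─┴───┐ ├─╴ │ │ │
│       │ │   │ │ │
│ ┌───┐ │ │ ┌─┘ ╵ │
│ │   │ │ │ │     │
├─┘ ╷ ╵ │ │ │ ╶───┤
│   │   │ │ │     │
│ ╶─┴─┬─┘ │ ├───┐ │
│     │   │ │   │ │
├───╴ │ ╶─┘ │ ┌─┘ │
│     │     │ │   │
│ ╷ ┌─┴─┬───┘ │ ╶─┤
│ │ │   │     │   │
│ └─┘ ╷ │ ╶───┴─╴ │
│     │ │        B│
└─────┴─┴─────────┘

Checking passable neighbors of (4, 2):
Neighbors: (4, 1), (4, 3)
Count: 2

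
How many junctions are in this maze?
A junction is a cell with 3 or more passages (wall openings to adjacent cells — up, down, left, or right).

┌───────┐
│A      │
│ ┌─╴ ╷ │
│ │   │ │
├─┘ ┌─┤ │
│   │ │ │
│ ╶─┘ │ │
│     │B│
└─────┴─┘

Checking each cell for number of passages:

Junctions found (3+ passages):
  (0, 2): 3 passages
Total junctions: 1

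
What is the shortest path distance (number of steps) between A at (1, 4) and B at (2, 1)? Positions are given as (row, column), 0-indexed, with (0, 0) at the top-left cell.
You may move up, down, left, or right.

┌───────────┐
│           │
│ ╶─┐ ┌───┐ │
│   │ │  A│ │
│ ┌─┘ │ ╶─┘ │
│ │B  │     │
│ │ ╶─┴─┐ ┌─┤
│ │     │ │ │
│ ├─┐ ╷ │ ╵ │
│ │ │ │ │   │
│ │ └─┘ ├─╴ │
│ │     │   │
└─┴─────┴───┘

Finding path from (1, 4) to (2, 1):
Path: (1,4) → (1,3) → (2,3) → (2,4) → (2,5) → (1,5) → (0,5) → (0,4) → (0,3) → (0,2) → (1,2) → (2,2) → (2,1)
Distance: 12 steps

Solution:

┌───────────┐
│    ↓ ← ← ↰│
│ ╶─┐ ┌───┐ │
│   │↓│↓ A│↑│
│ ┌─┘ │ ╶─┘ │
│ │B ↲│↳ → ↑│
│ │ ╶─┴─┐ ┌─┤
│ │     │ │ │
│ ├─┐ ╷ │ ╵ │
│ │ │ │ │   │
│ │ └─┘ ├─╴ │
│ │     │   │
└─┴─────┴───┘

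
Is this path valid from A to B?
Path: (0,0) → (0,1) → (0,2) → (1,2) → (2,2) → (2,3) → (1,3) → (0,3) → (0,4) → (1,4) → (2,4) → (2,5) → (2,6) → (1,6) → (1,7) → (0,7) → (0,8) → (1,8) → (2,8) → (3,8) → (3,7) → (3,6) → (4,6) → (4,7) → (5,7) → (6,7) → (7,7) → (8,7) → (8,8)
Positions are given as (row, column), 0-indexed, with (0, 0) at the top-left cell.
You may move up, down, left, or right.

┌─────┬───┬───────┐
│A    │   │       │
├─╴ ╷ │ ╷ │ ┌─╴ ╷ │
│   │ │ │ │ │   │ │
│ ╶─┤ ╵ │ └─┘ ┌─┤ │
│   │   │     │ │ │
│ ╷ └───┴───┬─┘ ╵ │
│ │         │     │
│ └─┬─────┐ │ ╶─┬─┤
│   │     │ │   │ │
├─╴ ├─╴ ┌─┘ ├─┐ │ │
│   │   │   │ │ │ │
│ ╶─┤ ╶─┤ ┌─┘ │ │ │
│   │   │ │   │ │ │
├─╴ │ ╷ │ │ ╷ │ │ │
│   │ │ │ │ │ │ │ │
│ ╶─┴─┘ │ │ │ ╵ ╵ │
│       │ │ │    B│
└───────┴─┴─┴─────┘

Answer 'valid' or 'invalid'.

Checking path validity:
Result: All consecutive moves are passable.

valid

Correct solution:

┌─────┬───┬───────┐
│A → ↓│↱ ↓│    ↱ ↓│
├─╴ ╷ │ ╷ │ ┌─╴ ╷ │
│   │↓│↑│↓│ │↱ ↑│↓│
│ ╶─┤ ╵ │ └─┘ ┌─┤ │
│   │↳ ↑│↳ → ↑│ │↓│
│ ╷ └───┴───┬─┘ ╵ │
│ │         │↓ ← ↲│
│ └─┬─────┐ │ ╶─┬─┤
│   │     │ │↳ ↓│ │
├─╴ ├─╴ ┌─┘ ├─┐ │ │
│   │   │   │ │↓│ │
│ ╶─┤ ╶─┤ ┌─┘ │ │ │
│   │   │ │   │↓│ │
├─╴ │ ╷ │ │ ╷ │ │ │
│   │ │ │ │ │ │↓│ │
│ ╶─┴─┘ │ │ │ ╵ ╵ │
│       │ │ │  ↳ B│
└───────┴─┴─┴─────┘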